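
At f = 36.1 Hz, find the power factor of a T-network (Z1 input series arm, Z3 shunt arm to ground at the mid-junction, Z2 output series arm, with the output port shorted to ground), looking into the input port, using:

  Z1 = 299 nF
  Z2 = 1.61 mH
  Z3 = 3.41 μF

Step 1 — Angular frequency: ω = 2π·f = 2π·36.1 = 226.8 rad/s.
Step 2 — Component impedances:
  Z1: Z = 1/(jωC) = -j/(ω·C) = 0 - j1.474e+04 Ω
  Z2: Z = jωL = j·226.8·0.00161 = 0 + j0.3652 Ω
  Z3: Z = 1/(jωC) = -j/(ω·C) = 0 - j1293 Ω
Step 3 — With the output port shorted to ground, the output series arm Z2 runs from the junction to ground; the shunt arm Z3 also runs from the junction to ground. They appear in parallel: Z3 || Z2 = 0 + j0.3653 Ω.
Step 4 — Series with input arm Z1: Z_in = Z1 + (Z3 || Z2) = 0 - j1.474e+04 Ω = 1.474e+04∠-90.0° Ω.
Step 5 — Power factor: PF = cos(φ) = Re(Z)/|Z| = 0/1.474e+04 = 0.
Step 6 — Type: Im(Z) = -1.474e+04 ⇒ leading (phase φ = -90.0°).

PF = 0 (leading, φ = -90.0°)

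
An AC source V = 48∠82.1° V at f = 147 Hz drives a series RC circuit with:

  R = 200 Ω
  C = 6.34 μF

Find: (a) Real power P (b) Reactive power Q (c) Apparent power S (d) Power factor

Step 1 — Angular frequency: ω = 2π·f = 2π·147 = 923.6 rad/s.
Step 2 — Component impedances:
  R: Z = R = 200 Ω
  C: Z = 1/(jωC) = -j/(ω·C) = 0 - j170.8 Ω
Step 3 — Series combination: Z_total = R + C = 200 - j170.8 Ω = 263∠-40.5° Ω.
Step 4 — Source phasor: V = 48∠82.1° V = 6.597 + j47.54 V.
Step 5 — Current: I = V / Z = -0.09832 + j0.1538 A = 0.1825∠122.6° A.
Step 6 — Complex power: S = V·I* = 6.663 - j5.689 VA.
Step 7 — Real power: P = Re(S) = 6.663 W.
Step 8 — Reactive power: Q = Im(S) = -5.689 VAR.
Step 9 — Apparent power: |S| = 8.761 VA.
Step 10 — Power factor: PF = P/|S| = 0.7605 (leading).

(a) P = 6.663 W  (b) Q = -5.689 VAR  (c) S = 8.761 VA  (d) PF = 0.7605 (leading)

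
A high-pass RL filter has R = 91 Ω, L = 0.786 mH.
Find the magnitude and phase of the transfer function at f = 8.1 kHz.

Step 1 — Angular frequency: ω = 2π·8100 = 5.089e+04 rad/s.
Step 2 — Transfer function: H(jω) = jωL/(R + jωL).
Step 3 — Numerator jωL = j·40; denominator R + jωL = 91 + j40.
Step 4 — H = 0.1619 + j0.3684.
Step 5 — Magnitude: |H| = 0.4024 (-7.9 dB); phase: φ = 66.3°.

|H| = 0.4024 (-7.9 dB), φ = 66.3°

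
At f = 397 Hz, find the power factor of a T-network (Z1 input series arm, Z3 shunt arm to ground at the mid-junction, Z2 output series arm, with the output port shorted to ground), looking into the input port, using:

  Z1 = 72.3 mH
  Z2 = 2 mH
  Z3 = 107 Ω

Step 1 — Angular frequency: ω = 2π·f = 2π·397 = 2494 rad/s.
Step 2 — Component impedances:
  Z1: Z = jωL = j·2494·0.0723 = 0 + j180.3 Ω
  Z2: Z = jωL = j·2494·0.002 = 0 + j4.989 Ω
  Z3: Z = R = 107 Ω
Step 3 — With the output port shorted to ground, the output series arm Z2 runs from the junction to ground; the shunt arm Z3 also runs from the junction to ground. They appear in parallel: Z3 || Z2 = 0.2321 + j4.978 Ω.
Step 4 — Series with input arm Z1: Z_in = Z1 + (Z3 || Z2) = 0.2321 + j185.3 Ω = 185.3∠89.9° Ω.
Step 5 — Power factor: PF = cos(φ) = Re(Z)/|Z| = 0.2321/185.33 = 0.001252.
Step 6 — Type: Im(Z) = 185.3 ⇒ lagging (phase φ = 89.9°).

PF = 0.001252 (lagging, φ = 89.9°)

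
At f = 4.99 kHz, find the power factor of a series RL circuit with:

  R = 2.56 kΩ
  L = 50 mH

Step 1 — Angular frequency: ω = 2π·f = 2π·4990 = 3.135e+04 rad/s.
Step 2 — Component impedances:
  R: Z = R = 2560 Ω
  L: Z = jωL = j·3.135e+04·0.05 = 0 + j1568 Ω
Step 3 — Series combination: Z_total = R + L = 2560 + j1568 Ω = 3002∠31.5° Ω.
Step 4 — Power factor: PF = cos(φ) = Re(Z)/|Z| = 2560/3002 = 0.8528.
Step 5 — Type: Im(Z) = 1568 ⇒ lagging (phase φ = 31.5°).

PF = 0.8528 (lagging, φ = 31.5°)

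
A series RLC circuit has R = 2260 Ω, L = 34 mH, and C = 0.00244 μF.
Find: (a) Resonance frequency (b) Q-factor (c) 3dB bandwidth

Step 1 — Resonance condition Im(Z)=0 gives ω₀ = 1/√(LC).
Step 2 — ω₀ = 1/√(0.034·2.44e-09) = 1.098e+05 rad/s.
Step 3 — f₀ = ω₀/(2π) = 1.747e+04 Hz.
Step 4 — Series Q: Q = ω₀L/R = 1.098e+05·0.034/2260 = 1.652.
Step 5 — 3dB bandwidth: Δω = ω₀/Q = 6.647e+04 rad/s; BW = Δω/(2π) = 1.058e+04 Hz.

(a) f₀ = 1.747e+04 Hz  (b) Q = 1.652  (c) BW = 1.058e+04 Hz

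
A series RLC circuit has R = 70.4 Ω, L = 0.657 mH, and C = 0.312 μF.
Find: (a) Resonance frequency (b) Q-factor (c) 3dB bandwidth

Step 1 — Resonance: ω₀ = 1/√(LC) = 1/√(0.000657·3.12e-07) = 6.985e+04 rad/s.
Step 2 — f₀ = ω₀/(2π) = 1.112e+04 Hz.
Step 3 — Series Q: Q = ω₀L/R = 6.985e+04·0.000657/70.4 = 0.6518.
Step 4 — Bandwidth: Δω = ω₀/Q = 1.072e+05 rad/s; BW = Δω/(2π) = 1.705e+04 Hz.

(a) f₀ = 1.112e+04 Hz  (b) Q = 0.6518  (c) BW = 1.705e+04 Hz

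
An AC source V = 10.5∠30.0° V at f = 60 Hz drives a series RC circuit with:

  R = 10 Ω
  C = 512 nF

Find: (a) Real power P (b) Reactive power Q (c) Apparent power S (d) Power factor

Step 1 — Angular frequency: ω = 2π·f = 2π·60 = 377 rad/s.
Step 2 — Component impedances:
  R: Z = R = 10 Ω
  C: Z = 1/(jωC) = -j/(ω·C) = 0 - j5181 Ω
Step 3 — Series combination: Z_total = R + C = 10 - j5181 Ω = 5181∠-89.9° Ω.
Step 4 — Source phasor: V = 10.5∠30.0° V = 9.093 + j5.25 V.
Step 5 — Current: I = V / Z = -0.00101 + j0.001757 A = 0.002027∠119.9° A.
Step 6 — Complex power: S = V·I* = 4.108e-05 - j0.02128 VA.
Step 7 — Real power: P = Re(S) = 4.108e-05 W.
Step 8 — Reactive power: Q = Im(S) = -0.02128 VAR.
Step 9 — Apparent power: |S| = 0.02128 VA.
Step 10 — Power factor: PF = P/|S| = 0.00193 (leading).

(a) P = 4.108e-05 W  (b) Q = -0.02128 VAR  (c) S = 0.02128 VA  (d) PF = 0.00193 (leading)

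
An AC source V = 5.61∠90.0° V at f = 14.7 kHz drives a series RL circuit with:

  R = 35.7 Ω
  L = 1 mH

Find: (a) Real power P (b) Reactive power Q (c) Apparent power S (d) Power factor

Step 1 — Angular frequency: ω = 2π·f = 2π·1.47e+04 = 9.236e+04 rad/s.
Step 2 — Component impedances:
  R: Z = R = 35.7 Ω
  L: Z = jωL = j·9.236e+04·0.001 = 0 + j92.36 Ω
Step 3 — Series combination: Z_total = R + L = 35.7 + j92.36 Ω = 99.02∠68.9° Ω.
Step 4 — Source phasor: V = 5.61∠90.0° V = 0 + j5.61 V.
Step 5 — Current: I = V / Z = 0.05284 + j0.02043 A = 0.05665∠21.1° A.
Step 6 — Complex power: S = V·I* = 0.1146 + j0.2965 VA.
Step 7 — Real power: P = Re(S) = 0.1146 W.
Step 8 — Reactive power: Q = Im(S) = 0.2965 VAR.
Step 9 — Apparent power: |S| = 0.3178 VA.
Step 10 — Power factor: PF = P/|S| = 0.3605 (lagging).

(a) P = 0.1146 W  (b) Q = 0.2965 VAR  (c) S = 0.3178 VA  (d) PF = 0.3605 (lagging)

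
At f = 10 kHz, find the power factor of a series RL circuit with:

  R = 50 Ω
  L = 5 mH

Step 1 — Angular frequency: ω = 2π·f = 2π·1e+04 = 6.283e+04 rad/s.
Step 2 — Component impedances:
  R: Z = R = 50 Ω
  L: Z = jωL = j·6.283e+04·0.005 = 0 + j314.2 Ω
Step 3 — Series combination: Z_total = R + L = 50 + j314.2 Ω = 318.1∠81.0° Ω.
Step 4 — Power factor: PF = cos(φ) = Re(Z)/|Z| = 50/318.1 = 0.1572.
Step 5 — Type: Im(Z) = 314.2 ⇒ lagging (phase φ = 81.0°).

PF = 0.1572 (lagging, φ = 81.0°)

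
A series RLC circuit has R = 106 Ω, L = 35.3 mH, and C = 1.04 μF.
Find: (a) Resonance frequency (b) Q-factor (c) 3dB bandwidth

Step 1 — Resonance: ω₀ = 1/√(LC) = 1/√(0.0353·1.04e-06) = 5219 rad/s.
Step 2 — f₀ = ω₀/(2π) = 830.6 Hz.
Step 3 — Series Q: Q = ω₀L/R = 5219·0.0353/106 = 1.738.
Step 4 — Bandwidth: Δω = ω₀/Q = 3003 rad/s; BW = Δω/(2π) = 477.9 Hz.

(a) f₀ = 830.6 Hz  (b) Q = 1.738  (c) BW = 477.9 Hz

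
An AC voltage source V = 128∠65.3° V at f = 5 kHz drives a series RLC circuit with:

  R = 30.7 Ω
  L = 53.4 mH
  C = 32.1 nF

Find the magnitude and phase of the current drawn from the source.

Step 1 — Angular frequency: ω = 2π·f = 2π·5000 = 3.142e+04 rad/s.
Step 2 — Component impedances:
  R: Z = R = 30.7 Ω
  L: Z = jωL = j·3.142e+04·0.0534 = 0 + j1678 Ω
  C: Z = 1/(jωC) = -j/(ω·C) = 0 - j991.6 Ω
Step 3 — Series combination: Z_total = R + L + C = 30.7 + j686 Ω = 686.7∠87.4° Ω.
Step 4 — Source phasor: V = 128∠65.3° V = 53.49 + j116.3 V.
Step 5 — Ohm's law: I = V / Z_total = (53.49 + j116.3) / (30.7 + j686) = 0.1727 - j0.07024 A.
Step 6 — Convert to polar: |I| = 0.1864 A, ∠I = -22.1°.

I = 0.1864∠-22.1° A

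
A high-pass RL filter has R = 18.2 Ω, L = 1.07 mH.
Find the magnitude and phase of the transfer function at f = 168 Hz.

Step 1 — Angular frequency: ω = 2π·168 = 1056 rad/s.
Step 2 — Transfer function: H(jω) = jωL/(R + jωL).
Step 3 — Numerator jωL = j·1.129; denominator R + jωL = 18.2 + j1.129.
Step 4 — H = 0.003836 + j0.06182.
Step 5 — Magnitude: |H| = 0.06194 (-24.2 dB); phase: φ = 86.4°.

|H| = 0.06194 (-24.2 dB), φ = 86.4°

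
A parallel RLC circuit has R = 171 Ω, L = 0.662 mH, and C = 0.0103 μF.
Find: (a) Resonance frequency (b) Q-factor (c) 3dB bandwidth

Step 1 — Resonance: ω₀ = 1/√(LC) = 1/√(0.000662·1.03e-08) = 3.83e+05 rad/s.
Step 2 — f₀ = ω₀/(2π) = 6.095e+04 Hz.
Step 3 — Parallel Q: Q = R/(ω₀L) = 171/(3.83e+05·0.000662) = 0.6745.
Step 4 — Bandwidth: Δω = ω₀/Q = 5.678e+05 rad/s; BW = Δω/(2π) = 9.036e+04 Hz.

(a) f₀ = 6.095e+04 Hz  (b) Q = 0.6745  (c) BW = 9.036e+04 Hz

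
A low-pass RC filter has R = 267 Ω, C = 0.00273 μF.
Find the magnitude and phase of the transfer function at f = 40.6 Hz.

Step 1 — Angular frequency: ω = 2π·40.6 = 255.1 rad/s.
Step 2 — Transfer function: H(jω) = 1/(1 + jωRC).
Step 3 — Denominator: 1 + jωRC = 1 + j·255.1·267·2.73e-09 = 1 + j0.0001859.
Step 4 — H = 1 - j0.0001859.
Step 5 — Magnitude: |H| = 1 (-0.0 dB); phase: φ = -0.0°.

|H| = 1 (-0.0 dB), φ = -0.0°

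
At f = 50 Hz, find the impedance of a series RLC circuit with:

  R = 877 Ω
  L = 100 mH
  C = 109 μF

Step 1 — Angular frequency: ω = 2π·f = 2π·50 = 314.2 rad/s.
Step 2 — Component impedances:
  R: Z = R = 877 Ω
  L: Z = jωL = j·314.2·0.1 = 0 + j31.42 Ω
  C: Z = 1/(jωC) = -j/(ω·C) = 0 - j29.2 Ω
Step 3 — Series combination: Z_total = R + L + C = 877 + j2.213 Ω = 877∠0.1° Ω.

Z = 877 + j2.213 Ω = 877∠0.1° Ω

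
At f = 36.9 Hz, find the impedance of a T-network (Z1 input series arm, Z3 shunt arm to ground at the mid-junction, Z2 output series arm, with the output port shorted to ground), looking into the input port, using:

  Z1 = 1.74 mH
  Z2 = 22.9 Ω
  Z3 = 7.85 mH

Step 1 — Angular frequency: ω = 2π·f = 2π·36.9 = 231.8 rad/s.
Step 2 — Component impedances:
  Z1: Z = jωL = j·231.8·0.00174 = 0 + j0.4034 Ω
  Z2: Z = R = 22.9 Ω
  Z3: Z = jωL = j·231.8·0.00785 = 0 + j1.82 Ω
Step 3 — With the output port shorted to ground, the output series arm Z2 runs from the junction to ground; the shunt arm Z3 also runs from the junction to ground. They appear in parallel: Z3 || Z2 = 0.1437 + j1.809 Ω.
Step 4 — Series with input arm Z1: Z_in = Z1 + (Z3 || Z2) = 0.1437 + j2.212 Ω = 2.217∠86.3° Ω.

Z = 0.1437 + j2.212 Ω = 2.217∠86.3° Ω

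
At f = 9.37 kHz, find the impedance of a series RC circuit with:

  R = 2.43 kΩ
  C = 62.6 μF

Step 1 — Angular frequency: ω = 2π·f = 2π·9370 = 5.887e+04 rad/s.
Step 2 — Component impedances:
  R: Z = R = 2430 Ω
  C: Z = 1/(jωC) = -j/(ω·C) = 0 - j0.2713 Ω
Step 3 — Series combination: Z_total = R + C = 2430 - j0.2713 Ω = 2430∠-0.0° Ω.

Z = 2430 - j0.2713 Ω = 2430∠-0.0° Ω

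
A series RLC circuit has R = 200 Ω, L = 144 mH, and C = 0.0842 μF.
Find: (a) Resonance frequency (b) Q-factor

Step 1 — Resonance condition Im(Z)=0 gives ω₀ = 1/√(LC).
Step 2 — ω₀ = 1/√(0.144·8.42e-08) = 9082 rad/s.
Step 3 — f₀ = ω₀/(2π) = 1445 Hz.
Step 4 — Series Q: Q = ω₀L/R = 9082·0.144/200 = 6.539.

(a) f₀ = 1445 Hz  (b) Q = 6.539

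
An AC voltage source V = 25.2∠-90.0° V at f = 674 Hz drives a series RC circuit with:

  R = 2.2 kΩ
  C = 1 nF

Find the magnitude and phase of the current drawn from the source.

Step 1 — Angular frequency: ω = 2π·f = 2π·674 = 4235 rad/s.
Step 2 — Component impedances:
  R: Z = R = 2200 Ω
  C: Z = 1/(jωC) = -j/(ω·C) = 0 - j2.361e+05 Ω
Step 3 — Series combination: Z_total = R + C = 2200 - j2.361e+05 Ω = 2.361e+05∠-89.5° Ω.
Step 4 — Source phasor: V = 25.2∠-90.0° V = 0 - j25.2 V.
Step 5 — Ohm's law: I = V / Z_total = (0 - j25.2) / (2200 - j2.361e+05) = 0.0001067 - j9.942e-07 A.
Step 6 — Convert to polar: |I| = 0.0001067 A, ∠I = -0.5°.

I = 0.0001067∠-0.5° A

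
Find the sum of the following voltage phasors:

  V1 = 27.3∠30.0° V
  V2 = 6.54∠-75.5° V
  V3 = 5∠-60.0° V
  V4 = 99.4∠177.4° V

Step 1 — Convert each phasor to rectangular form:
  V1 = 27.3·(cos(30.0°) + j·sin(30.0°)) = 23.64 + j13.65 V
  V2 = 6.54·(cos(-75.5°) + j·sin(-75.5°)) = 1.637 - j6.332 V
  V3 = 5·(cos(-60.0°) + j·sin(-60.0°)) = 2.5 - j4.33 V
  V4 = 99.4·(cos(177.4°) + j·sin(177.4°)) = -99.3 + j4.509 V
Step 2 — Sum components: V_total = -71.52 + j7.497 V.
Step 3 — Convert to polar: |V_total| = 71.91 V, ∠V_total = 174.0°.

V_total = 71.91∠174.0° V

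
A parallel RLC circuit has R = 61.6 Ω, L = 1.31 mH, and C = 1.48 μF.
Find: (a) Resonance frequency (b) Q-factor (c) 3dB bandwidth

Step 1 — Resonance: ω₀ = 1/√(LC) = 1/√(0.00131·1.48e-06) = 2.271e+04 rad/s.
Step 2 — f₀ = ω₀/(2π) = 3615 Hz.
Step 3 — Parallel Q: Q = R/(ω₀L) = 61.6/(2.271e+04·0.00131) = 2.071.
Step 4 — Bandwidth: Δω = ω₀/Q = 1.097e+04 rad/s; BW = Δω/(2π) = 1746 Hz.

(a) f₀ = 3615 Hz  (b) Q = 2.071  (c) BW = 1746 Hz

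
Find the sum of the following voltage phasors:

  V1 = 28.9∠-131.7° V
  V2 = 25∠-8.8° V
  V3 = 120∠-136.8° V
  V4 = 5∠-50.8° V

Step 1 — Convert each phasor to rectangular form:
  V1 = 28.9·(cos(-131.7°) + j·sin(-131.7°)) = -19.23 - j21.58 V
  V2 = 25·(cos(-8.8°) + j·sin(-8.8°)) = 24.71 - j3.825 V
  V3 = 120·(cos(-136.8°) + j·sin(-136.8°)) = -87.48 - j82.15 V
  V4 = 5·(cos(-50.8°) + j·sin(-50.8°)) = 3.16 - j3.875 V
Step 2 — Sum components: V_total = -78.84 - j111.4 V.
Step 3 — Convert to polar: |V_total| = 136.5 V, ∠V_total = -125.3°.

V_total = 136.5∠-125.3° V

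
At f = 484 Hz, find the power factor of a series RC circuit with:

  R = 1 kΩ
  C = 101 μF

Step 1 — Angular frequency: ω = 2π·f = 2π·484 = 3041 rad/s.
Step 2 — Component impedances:
  R: Z = R = 1000 Ω
  C: Z = 1/(jωC) = -j/(ω·C) = 0 - j3.256 Ω
Step 3 — Series combination: Z_total = R + C = 1000 - j3.256 Ω = 1000∠-0.2° Ω.
Step 4 — Power factor: PF = cos(φ) = Re(Z)/|Z| = 1000/1000 = 1.
Step 5 — Type: Im(Z) = -3.256 ⇒ leading (phase φ = -0.2°).

PF = 1 (leading, φ = -0.2°)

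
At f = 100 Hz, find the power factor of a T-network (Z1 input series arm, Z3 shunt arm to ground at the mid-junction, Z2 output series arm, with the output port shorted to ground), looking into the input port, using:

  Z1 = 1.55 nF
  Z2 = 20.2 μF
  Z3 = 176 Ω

Step 1 — Angular frequency: ω = 2π·f = 2π·100 = 628.3 rad/s.
Step 2 — Component impedances:
  Z1: Z = 1/(jωC) = -j/(ω·C) = 0 - j1.027e+06 Ω
  Z2: Z = 1/(jωC) = -j/(ω·C) = 0 - j78.79 Ω
  Z3: Z = R = 176 Ω
Step 3 — With the output port shorted to ground, the output series arm Z2 runs from the junction to ground; the shunt arm Z3 also runs from the junction to ground. They appear in parallel: Z3 || Z2 = 29.38 - j65.64 Ω.
Step 4 — Series with input arm Z1: Z_in = Z1 + (Z3 || Z2) = 29.38 - j1.027e+06 Ω = 1.027e+06∠-90.0° Ω.
Step 5 — Power factor: PF = cos(φ) = Re(Z)/|Z| = 29.38/1.027e+06 = 2.861e-05.
Step 6 — Type: Im(Z) = -1.027e+06 ⇒ leading (phase φ = -90.0°).

PF = 2.861e-05 (leading, φ = -90.0°)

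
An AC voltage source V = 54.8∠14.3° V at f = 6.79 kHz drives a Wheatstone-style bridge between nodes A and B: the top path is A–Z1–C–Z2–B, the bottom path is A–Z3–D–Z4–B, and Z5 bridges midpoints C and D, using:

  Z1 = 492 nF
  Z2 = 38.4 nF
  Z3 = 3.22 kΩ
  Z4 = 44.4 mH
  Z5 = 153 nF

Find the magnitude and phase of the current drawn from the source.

Step 1 — Angular frequency: ω = 2π·f = 2π·6790 = 4.266e+04 rad/s.
Step 2 — Component impedances:
  Z1: Z = 1/(jωC) = -j/(ω·C) = 0 - j47.64 Ω
  Z2: Z = 1/(jωC) = -j/(ω·C) = 0 - j610.4 Ω
  Z3: Z = R = 3220 Ω
  Z4: Z = jωL = j·4.266e+04·0.0444 = 0 + j1894 Ω
  Z5: Z = 1/(jωC) = -j/(ω·C) = 0 - j153.2 Ω
Step 3 — Bridge requires nodal analysis (the Z5 bridge couples midpoints C and D, so the two paths cannot be reduced to a simple series/parallel combination). Setting node B to ground and injecting 1 A at node A, the 3-node admittance system at A, C, D solves to V_A = Z_AB = 0.3801 - j987.6 Ω = 987.6∠-90.0° Ω.
Step 4 — Source phasor: V = 54.8∠14.3° V = 53.1 + j13.54 V.
Step 5 — Ohm's law: I = V / Z_total = (53.1 + j13.54) / (0.3801 - j987.6) = -0.01369 + j0.05378 A.
Step 6 — Convert to polar: |I| = 0.05549 A, ∠I = 104.3°.

I = 0.05549∠104.3° A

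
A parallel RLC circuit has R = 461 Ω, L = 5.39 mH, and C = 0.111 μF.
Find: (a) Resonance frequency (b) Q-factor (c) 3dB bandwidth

Step 1 — Resonance: ω₀ = 1/√(LC) = 1/√(0.00539·1.11e-07) = 4.088e+04 rad/s.
Step 2 — f₀ = ω₀/(2π) = 6507 Hz.
Step 3 — Parallel Q: Q = R/(ω₀L) = 461/(4.088e+04·0.00539) = 2.092.
Step 4 — Bandwidth: Δω = ω₀/Q = 1.954e+04 rad/s; BW = Δω/(2π) = 3110 Hz.

(a) f₀ = 6507 Hz  (b) Q = 2.092  (c) BW = 3110 Hz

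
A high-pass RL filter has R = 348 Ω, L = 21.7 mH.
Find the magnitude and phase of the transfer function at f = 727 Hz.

Step 1 — Angular frequency: ω = 2π·727 = 4568 rad/s.
Step 2 — Transfer function: H(jω) = jωL/(R + jωL).
Step 3 — Numerator jωL = j·99.12; denominator R + jωL = 348 + j99.12.
Step 4 — H = 0.07504 + j0.2635.
Step 5 — Magnitude: |H| = 0.2739 (-11.2 dB); phase: φ = 74.1°.

|H| = 0.2739 (-11.2 dB), φ = 74.1°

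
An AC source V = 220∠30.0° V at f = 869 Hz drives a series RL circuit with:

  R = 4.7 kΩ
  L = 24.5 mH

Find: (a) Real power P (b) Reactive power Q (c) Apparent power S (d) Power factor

Step 1 — Angular frequency: ω = 2π·f = 2π·869 = 5460 rad/s.
Step 2 — Component impedances:
  R: Z = R = 4700 Ω
  L: Z = jωL = j·5460·0.0245 = 0 + j133.8 Ω
Step 3 — Series combination: Z_total = R + L = 4700 + j133.8 Ω = 4702∠1.6° Ω.
Step 4 — Source phasor: V = 220∠30.0° V = 190.5 + j110 V.
Step 5 — Current: I = V / Z = 0.04117 + j0.02223 A = 0.04679∠28.4° A.
Step 6 — Complex power: S = V·I* = 10.29 + j0.2929 VA.
Step 7 — Real power: P = Re(S) = 10.29 W.
Step 8 — Reactive power: Q = Im(S) = 0.2929 VAR.
Step 9 — Apparent power: |S| = 10.29 VA.
Step 10 — Power factor: PF = P/|S| = 0.9996 (lagging).

(a) P = 10.29 W  (b) Q = 0.2929 VAR  (c) S = 10.29 VA  (d) PF = 0.9996 (lagging)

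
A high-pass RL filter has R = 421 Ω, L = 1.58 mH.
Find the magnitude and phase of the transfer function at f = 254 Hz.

Step 1 — Angular frequency: ω = 2π·254 = 1596 rad/s.
Step 2 — Transfer function: H(jω) = jωL/(R + jωL).
Step 3 — Numerator jωL = j·2.522; denominator R + jωL = 421 + j2.522.
Step 4 — H = 3.587e-05 + j0.005989.
Step 5 — Magnitude: |H| = 0.005989 (-44.5 dB); phase: φ = 89.7°.

|H| = 0.005989 (-44.5 dB), φ = 89.7°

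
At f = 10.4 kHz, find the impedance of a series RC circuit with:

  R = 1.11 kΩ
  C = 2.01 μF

Step 1 — Angular frequency: ω = 2π·f = 2π·1.04e+04 = 6.535e+04 rad/s.
Step 2 — Component impedances:
  R: Z = R = 1110 Ω
  C: Z = 1/(jωC) = -j/(ω·C) = 0 - j7.614 Ω
Step 3 — Series combination: Z_total = R + C = 1110 - j7.614 Ω = 1110∠-0.4° Ω.

Z = 1110 - j7.614 Ω = 1110∠-0.4° Ω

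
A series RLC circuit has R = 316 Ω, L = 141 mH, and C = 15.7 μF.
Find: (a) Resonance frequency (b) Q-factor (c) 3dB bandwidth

Step 1 — Resonance: ω₀ = 1/√(LC) = 1/√(0.141·1.57e-05) = 672.1 rad/s.
Step 2 — f₀ = ω₀/(2π) = 107 Hz.
Step 3 — Series Q: Q = ω₀L/R = 672.1·0.141/316 = 0.2999.
Step 4 — Bandwidth: Δω = ω₀/Q = 2241 rad/s; BW = Δω/(2π) = 356.7 Hz.

(a) f₀ = 107 Hz  (b) Q = 0.2999  (c) BW = 356.7 Hz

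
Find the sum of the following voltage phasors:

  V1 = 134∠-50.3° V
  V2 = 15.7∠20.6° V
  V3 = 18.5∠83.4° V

Step 1 — Convert each phasor to rectangular form:
  V1 = 134·(cos(-50.3°) + j·sin(-50.3°)) = 85.59 - j103.1 V
  V2 = 15.7·(cos(20.6°) + j·sin(20.6°)) = 14.7 + j5.524 V
  V3 = 18.5·(cos(83.4°) + j·sin(83.4°)) = 2.126 + j18.38 V
Step 2 — Sum components: V_total = 102.4 - j79.2 V.
Step 3 — Convert to polar: |V_total| = 129.5 V, ∠V_total = -37.7°.

V_total = 129.5∠-37.7° V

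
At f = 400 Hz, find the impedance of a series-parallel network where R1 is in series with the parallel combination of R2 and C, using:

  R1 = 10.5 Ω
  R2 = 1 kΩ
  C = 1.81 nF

Step 1 — Angular frequency: ω = 2π·f = 2π·400 = 2513 rad/s.
Step 2 — Component impedances:
  R1: Z = R = 10.5 Ω
  R2: Z = R = 1000 Ω
  C: Z = 1/(jωC) = -j/(ω·C) = 0 - j2.198e+05 Ω
Step 3 — Parallel branch: R2 || C = 1/(1/R2 + 1/C) = 1000 - j4.549 Ω.
Step 4 — Series with R1: Z_total = R1 + (R2 || C) = 1010 - j4.549 Ω = 1010∠-0.3° Ω.

Z = 1010 - j4.549 Ω = 1010∠-0.3° Ω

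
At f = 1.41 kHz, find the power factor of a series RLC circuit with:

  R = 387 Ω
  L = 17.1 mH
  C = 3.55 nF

Step 1 — Angular frequency: ω = 2π·f = 2π·1410 = 8859 rad/s.
Step 2 — Component impedances:
  R: Z = R = 387 Ω
  L: Z = jωL = j·8859·0.0171 = 0 + j151.5 Ω
  C: Z = 1/(jωC) = -j/(ω·C) = 0 - j3.18e+04 Ω
Step 3 — Series combination: Z_total = R + L + C = 387 - j3.164e+04 Ω = 3.165e+04∠-89.3° Ω.
Step 4 — Power factor: PF = cos(φ) = Re(Z)/|Z| = 387/3.165e+04 = 0.01223.
Step 5 — Type: Im(Z) = -3.164e+04 ⇒ leading (phase φ = -89.3°).

PF = 0.01223 (leading, φ = -89.3°)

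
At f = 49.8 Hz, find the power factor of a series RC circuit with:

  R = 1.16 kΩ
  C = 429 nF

Step 1 — Angular frequency: ω = 2π·f = 2π·49.8 = 312.9 rad/s.
Step 2 — Component impedances:
  R: Z = R = 1160 Ω
  C: Z = 1/(jωC) = -j/(ω·C) = 0 - j7450 Ω
Step 3 — Series combination: Z_total = R + C = 1160 - j7450 Ω = 7539∠-81.1° Ω.
Step 4 — Power factor: PF = cos(φ) = Re(Z)/|Z| = 1160/7539 = 0.1539.
Step 5 — Type: Im(Z) = -7450 ⇒ leading (phase φ = -81.1°).

PF = 0.1539 (leading, φ = -81.1°)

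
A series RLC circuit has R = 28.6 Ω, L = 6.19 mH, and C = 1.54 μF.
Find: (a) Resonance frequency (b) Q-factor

Step 1 — Resonance condition Im(Z)=0 gives ω₀ = 1/√(LC).
Step 2 — ω₀ = 1/√(0.00619·1.54e-06) = 1.024e+04 rad/s.
Step 3 — f₀ = ω₀/(2π) = 1630 Hz.
Step 4 — Series Q: Q = ω₀L/R = 1.024e+04·0.00619/28.6 = 2.217.

(a) f₀ = 1630 Hz  (b) Q = 2.217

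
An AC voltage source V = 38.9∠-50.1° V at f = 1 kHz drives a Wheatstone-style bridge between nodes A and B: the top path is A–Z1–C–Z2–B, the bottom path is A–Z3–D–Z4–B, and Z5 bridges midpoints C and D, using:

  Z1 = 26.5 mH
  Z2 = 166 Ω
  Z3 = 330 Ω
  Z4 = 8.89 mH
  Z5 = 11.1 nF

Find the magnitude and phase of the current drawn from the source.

Step 1 — Angular frequency: ω = 2π·f = 2π·1000 = 6283 rad/s.
Step 2 — Component impedances:
  Z1: Z = jωL = j·6283·0.0265 = 0 + j166.5 Ω
  Z2: Z = R = 166 Ω
  Z3: Z = R = 330 Ω
  Z4: Z = jωL = j·6283·0.00889 = 0 + j55.86 Ω
  Z5: Z = 1/(jωC) = -j/(ω·C) = 0 - j1.434e+04 Ω
Step 3 — Bridge requires nodal analysis (the Z5 bridge couples midpoints C and D, so the two paths cannot be reduced to a simple series/parallel combination). Setting node B to ground and injecting 1 A at node A, the 3-node admittance system at A, C, D solves to V_A = Z_AB = 123.9 + j72.94 Ω = 143.8∠30.5° Ω.
Step 4 — Source phasor: V = 38.9∠-50.1° V = 24.95 - j29.84 V.
Step 5 — Ohm's law: I = V / Z_total = (24.95 - j29.84) / (123.9 + j72.94) = 0.04429 - j0.2668 A.
Step 6 — Convert to polar: |I| = 0.2705 A, ∠I = -80.6°.

I = 0.2705∠-80.6° A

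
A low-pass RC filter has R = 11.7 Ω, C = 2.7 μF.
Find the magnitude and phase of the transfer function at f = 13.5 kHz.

Step 1 — Angular frequency: ω = 2π·1.35e+04 = 8.482e+04 rad/s.
Step 2 — Transfer function: H(jω) = 1/(1 + jωRC).
Step 3 — Denominator: 1 + jωRC = 1 + j·8.482e+04·11.7·2.7e-06 = 1 + j2.68.
Step 4 — H = 0.1222 - j0.3276.
Step 5 — Magnitude: |H| = 0.3496 (-9.1 dB); phase: φ = -69.5°.

|H| = 0.3496 (-9.1 dB), φ = -69.5°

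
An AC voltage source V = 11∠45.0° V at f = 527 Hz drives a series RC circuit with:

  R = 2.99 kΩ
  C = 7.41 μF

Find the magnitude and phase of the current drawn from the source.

Step 1 — Angular frequency: ω = 2π·f = 2π·527 = 3311 rad/s.
Step 2 — Component impedances:
  R: Z = R = 2990 Ω
  C: Z = 1/(jωC) = -j/(ω·C) = 0 - j40.76 Ω
Step 3 — Series combination: Z_total = R + C = 2990 - j40.76 Ω = 2990∠-0.8° Ω.
Step 4 — Source phasor: V = 11∠45.0° V = 7.778 + j7.778 V.
Step 5 — Ohm's law: I = V / Z_total = (7.778 + j7.778) / (2990 - j40.76) = 0.002565 + j0.002636 A.
Step 6 — Convert to polar: |I| = 0.003679 A, ∠I = 45.8°.

I = 0.003679∠45.8° A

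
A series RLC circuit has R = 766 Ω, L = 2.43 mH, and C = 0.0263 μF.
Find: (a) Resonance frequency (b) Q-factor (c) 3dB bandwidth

Step 1 — Resonance: ω₀ = 1/√(LC) = 1/√(0.00243·2.63e-08) = 1.251e+05 rad/s.
Step 2 — f₀ = ω₀/(2π) = 1.991e+04 Hz.
Step 3 — Series Q: Q = ω₀L/R = 1.251e+05·0.00243/766 = 0.3968.
Step 4 — Bandwidth: Δω = ω₀/Q = 3.152e+05 rad/s; BW = Δω/(2π) = 5.017e+04 Hz.

(a) f₀ = 1.991e+04 Hz  (b) Q = 0.3968  (c) BW = 5.017e+04 Hz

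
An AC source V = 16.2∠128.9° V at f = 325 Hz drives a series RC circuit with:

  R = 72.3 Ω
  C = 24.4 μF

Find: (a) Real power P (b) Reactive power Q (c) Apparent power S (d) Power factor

Step 1 — Angular frequency: ω = 2π·f = 2π·325 = 2042 rad/s.
Step 2 — Component impedances:
  R: Z = R = 72.3 Ω
  C: Z = 1/(jωC) = -j/(ω·C) = 0 - j20.07 Ω
Step 3 — Series combination: Z_total = R + C = 72.3 - j20.07 Ω = 75.03∠-15.5° Ω.
Step 4 — Source phasor: V = 16.2∠128.9° V = -10.17 + j12.61 V.
Step 5 — Current: I = V / Z = -0.1756 + j0.1256 A = 0.2159∠144.4° A.
Step 6 — Complex power: S = V·I* = 3.37 - j0.9355 VA.
Step 7 — Real power: P = Re(S) = 3.37 W.
Step 8 — Reactive power: Q = Im(S) = -0.9355 VAR.
Step 9 — Apparent power: |S| = 3.498 VA.
Step 10 — Power factor: PF = P/|S| = 0.9636 (leading).

(a) P = 3.37 W  (b) Q = -0.9355 VAR  (c) S = 3.498 VA  (d) PF = 0.9636 (leading)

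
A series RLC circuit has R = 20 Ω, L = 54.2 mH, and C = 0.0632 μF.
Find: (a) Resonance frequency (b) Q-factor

Step 1 — Resonance condition Im(Z)=0 gives ω₀ = 1/√(LC).
Step 2 — ω₀ = 1/√(0.0542·6.32e-08) = 1.709e+04 rad/s.
Step 3 — f₀ = ω₀/(2π) = 2719 Hz.
Step 4 — Series Q: Q = ω₀L/R = 1.709e+04·0.0542/20 = 46.3.

(a) f₀ = 2719 Hz  (b) Q = 46.3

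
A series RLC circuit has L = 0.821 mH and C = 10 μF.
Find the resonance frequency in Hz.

Step 1 — Resonance condition Im(Z)=0 gives ω₀ = 1/√(LC).
Step 2 — ω₀ = 1/√(0.000821·1e-05) = 1.104e+04 rad/s.
Step 3 — f₀ = ω₀/(2π) = 1757 Hz.

f₀ = 1757 Hz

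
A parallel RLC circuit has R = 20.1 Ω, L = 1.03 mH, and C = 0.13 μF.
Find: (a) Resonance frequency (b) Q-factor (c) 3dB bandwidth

Step 1 — Resonance: ω₀ = 1/√(LC) = 1/√(0.00103·1.3e-07) = 8.642e+04 rad/s.
Step 2 — f₀ = ω₀/(2π) = 1.375e+04 Hz.
Step 3 — Parallel Q: Q = R/(ω₀L) = 20.1/(8.642e+04·0.00103) = 0.2258.
Step 4 — Bandwidth: Δω = ω₀/Q = 3.827e+05 rad/s; BW = Δω/(2π) = 6.091e+04 Hz.

(a) f₀ = 1.375e+04 Hz  (b) Q = 0.2258  (c) BW = 6.091e+04 Hz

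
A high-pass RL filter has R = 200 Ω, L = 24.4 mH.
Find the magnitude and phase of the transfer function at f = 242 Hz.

Step 1 — Angular frequency: ω = 2π·242 = 1521 rad/s.
Step 2 — Transfer function: H(jω) = jωL/(R + jωL).
Step 3 — Numerator jωL = j·37.1; denominator R + jωL = 200 + j37.1.
Step 4 — H = 0.03327 + j0.1793.
Step 5 — Magnitude: |H| = 0.1824 (-14.8 dB); phase: φ = 79.5°.

|H| = 0.1824 (-14.8 dB), φ = 79.5°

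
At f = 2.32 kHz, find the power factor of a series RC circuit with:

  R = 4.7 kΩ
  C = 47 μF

Step 1 — Angular frequency: ω = 2π·f = 2π·2320 = 1.458e+04 rad/s.
Step 2 — Component impedances:
  R: Z = R = 4700 Ω
  C: Z = 1/(jωC) = -j/(ω·C) = 0 - j1.46 Ω
Step 3 — Series combination: Z_total = R + C = 4700 - j1.46 Ω = 4700∠-0.0° Ω.
Step 4 — Power factor: PF = cos(φ) = Re(Z)/|Z| = 4700/4700 = 1.
Step 5 — Type: Im(Z) = -1.46 ⇒ leading (phase φ = -0.0°).

PF = 1 (leading, φ = -0.0°)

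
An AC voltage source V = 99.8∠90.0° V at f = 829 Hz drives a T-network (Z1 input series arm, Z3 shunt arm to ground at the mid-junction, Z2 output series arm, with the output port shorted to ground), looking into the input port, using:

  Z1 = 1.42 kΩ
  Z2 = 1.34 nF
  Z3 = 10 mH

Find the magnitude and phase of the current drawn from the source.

Step 1 — Angular frequency: ω = 2π·f = 2π·829 = 5209 rad/s.
Step 2 — Component impedances:
  Z1: Z = R = 1420 Ω
  Z2: Z = 1/(jωC) = -j/(ω·C) = 0 - j1.433e+05 Ω
  Z3: Z = jωL = j·5209·0.01 = 0 + j52.09 Ω
Step 3 — With the output port shorted to ground, the output series arm Z2 runs from the junction to ground; the shunt arm Z3 also runs from the junction to ground. They appear in parallel: Z3 || Z2 = 0 + j52.11 Ω.
Step 4 — Series with input arm Z1: Z_in = Z1 + (Z3 || Z2) = 1420 + j52.11 Ω = 1421∠2.1° Ω.
Step 5 — Source phasor: V = 99.8∠90.0° V = 0 + j99.8 V.
Step 6 — Ohm's law: I = V / Z_total = (0 + j99.8) / (1420 + j52.11) = 0.002576 + j0.07019 A.
Step 7 — Convert to polar: |I| = 0.07023 A, ∠I = 87.9°.

I = 0.07023∠87.9° A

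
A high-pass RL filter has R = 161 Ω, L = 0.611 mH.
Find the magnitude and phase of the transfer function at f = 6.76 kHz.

Step 1 — Angular frequency: ω = 2π·6760 = 4.247e+04 rad/s.
Step 2 — Transfer function: H(jω) = jωL/(R + jωL).
Step 3 — Numerator jωL = j·25.95; denominator R + jωL = 161 + j25.95.
Step 4 — H = 0.02532 + j0.1571.
Step 5 — Magnitude: |H| = 0.1591 (-16.0 dB); phase: φ = 80.8°.

|H| = 0.1591 (-16.0 dB), φ = 80.8°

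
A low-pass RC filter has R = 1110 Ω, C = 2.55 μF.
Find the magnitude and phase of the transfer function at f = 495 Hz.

Step 1 — Angular frequency: ω = 2π·495 = 3110 rad/s.
Step 2 — Transfer function: H(jω) = 1/(1 + jωRC).
Step 3 — Denominator: 1 + jωRC = 1 + j·3110·1110·2.55e-06 = 1 + j8.803.
Step 4 — H = 0.01274 - j0.1121.
Step 5 — Magnitude: |H| = 0.1129 (-18.9 dB); phase: φ = -83.5°.

|H| = 0.1129 (-18.9 dB), φ = -83.5°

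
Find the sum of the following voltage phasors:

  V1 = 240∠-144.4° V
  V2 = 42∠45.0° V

Step 1 — Convert each phasor to rectangular form:
  V1 = 240·(cos(-144.4°) + j·sin(-144.4°)) = -195.1 - j139.7 V
  V2 = 42·(cos(45.0°) + j·sin(45.0°)) = 29.7 + j29.7 V
Step 2 — Sum components: V_total = -165.4 - j110 V.
Step 3 — Convert to polar: |V_total| = 198.7 V, ∠V_total = -146.4°.

V_total = 198.7∠-146.4° V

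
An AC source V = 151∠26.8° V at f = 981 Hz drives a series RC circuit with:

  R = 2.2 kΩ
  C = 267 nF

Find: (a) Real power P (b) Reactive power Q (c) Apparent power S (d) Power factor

Step 1 — Angular frequency: ω = 2π·f = 2π·981 = 6164 rad/s.
Step 2 — Component impedances:
  R: Z = R = 2200 Ω
  C: Z = 1/(jωC) = -j/(ω·C) = 0 - j607.6 Ω
Step 3 — Series combination: Z_total = R + C = 2200 - j607.6 Ω = 2282∠-15.4° Ω.
Step 4 — Source phasor: V = 151∠26.8° V = 134.8 + j68.08 V.
Step 5 — Current: I = V / Z = 0.04898 + j0.04447 A = 0.06616∠42.2° A.
Step 6 — Complex power: S = V·I* = 9.63 - j2.66 VA.
Step 7 — Real power: P = Re(S) = 9.63 W.
Step 8 — Reactive power: Q = Im(S) = -2.66 VAR.
Step 9 — Apparent power: |S| = 9.99 VA.
Step 10 — Power factor: PF = P/|S| = 0.9639 (leading).

(a) P = 9.63 W  (b) Q = -2.66 VAR  (c) S = 9.99 VA  (d) PF = 0.9639 (leading)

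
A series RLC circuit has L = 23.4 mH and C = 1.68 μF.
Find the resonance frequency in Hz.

Step 1 — Resonance condition Im(Z)=0 gives ω₀ = 1/√(LC).
Step 2 — ω₀ = 1/√(0.0234·1.68e-06) = 5044 rad/s.
Step 3 — f₀ = ω₀/(2π) = 802.7 Hz.

f₀ = 802.7 Hz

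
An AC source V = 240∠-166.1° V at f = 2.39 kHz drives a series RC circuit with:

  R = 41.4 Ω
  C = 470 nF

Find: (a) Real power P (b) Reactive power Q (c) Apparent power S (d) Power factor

Step 1 — Angular frequency: ω = 2π·f = 2π·2390 = 1.502e+04 rad/s.
Step 2 — Component impedances:
  R: Z = R = 41.4 Ω
  C: Z = 1/(jωC) = -j/(ω·C) = 0 - j141.7 Ω
Step 3 — Series combination: Z_total = R + C = 41.4 - j141.7 Ω = 147.6∠-73.7° Ω.
Step 4 — Source phasor: V = 240∠-166.1° V = -233 - j57.65 V.
Step 5 — Current: I = V / Z = -0.06775 - j1.624 A = 1.626∠-92.4° A.
Step 6 — Complex power: S = V·I* = 109.4 - j374.6 VA.
Step 7 — Real power: P = Re(S) = 109.4 W.
Step 8 — Reactive power: Q = Im(S) = -374.6 VAR.
Step 9 — Apparent power: |S| = 390.2 VA.
Step 10 — Power factor: PF = P/|S| = 0.2805 (leading).

(a) P = 109.4 W  (b) Q = -374.6 VAR  (c) S = 390.2 VA  (d) PF = 0.2805 (leading)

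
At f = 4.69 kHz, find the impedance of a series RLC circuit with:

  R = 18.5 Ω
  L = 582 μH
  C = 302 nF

Step 1 — Angular frequency: ω = 2π·f = 2π·4690 = 2.947e+04 rad/s.
Step 2 — Component impedances:
  R: Z = R = 18.5 Ω
  L: Z = jωL = j·2.947e+04·0.000582 = 0 + j17.15 Ω
  C: Z = 1/(jωC) = -j/(ω·C) = 0 - j112.4 Ω
Step 3 — Series combination: Z_total = R + L + C = 18.5 - j95.22 Ω = 97∠-79.0° Ω.

Z = 18.5 - j95.22 Ω = 97∠-79.0° Ω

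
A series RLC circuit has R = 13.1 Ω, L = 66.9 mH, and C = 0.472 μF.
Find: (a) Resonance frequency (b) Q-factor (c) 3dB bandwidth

Step 1 — Resonance condition Im(Z)=0 gives ω₀ = 1/√(LC).
Step 2 — ω₀ = 1/√(0.0669·4.72e-07) = 5628 rad/s.
Step 3 — f₀ = ω₀/(2π) = 895.6 Hz.
Step 4 — Series Q: Q = ω₀L/R = 5628·0.0669/13.1 = 28.74.
Step 5 — 3dB bandwidth: Δω = ω₀/Q = 195.8 rad/s; BW = Δω/(2π) = 31.16 Hz.

(a) f₀ = 895.6 Hz  (b) Q = 28.74  (c) BW = 31.16 Hz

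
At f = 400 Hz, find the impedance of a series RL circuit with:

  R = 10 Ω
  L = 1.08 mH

Step 1 — Angular frequency: ω = 2π·f = 2π·400 = 2513 rad/s.
Step 2 — Component impedances:
  R: Z = R = 10 Ω
  L: Z = jωL = j·2513·0.00108 = 0 + j2.714 Ω
Step 3 — Series combination: Z_total = R + L = 10 + j2.714 Ω = 10.36∠15.2° Ω.

Z = 10 + j2.714 Ω = 10.36∠15.2° Ω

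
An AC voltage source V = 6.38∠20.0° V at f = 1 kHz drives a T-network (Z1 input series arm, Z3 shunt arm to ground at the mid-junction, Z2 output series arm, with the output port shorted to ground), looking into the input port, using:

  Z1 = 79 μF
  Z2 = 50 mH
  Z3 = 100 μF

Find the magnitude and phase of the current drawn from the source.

Step 1 — Angular frequency: ω = 2π·f = 2π·1000 = 6283 rad/s.
Step 2 — Component impedances:
  Z1: Z = 1/(jωC) = -j/(ω·C) = 0 - j2.015 Ω
  Z2: Z = jωL = j·6283·0.05 = 0 + j314.2 Ω
  Z3: Z = 1/(jωC) = -j/(ω·C) = 0 - j1.592 Ω
Step 3 — With the output port shorted to ground, the output series arm Z2 runs from the junction to ground; the shunt arm Z3 also runs from the junction to ground. They appear in parallel: Z3 || Z2 = 0 - j1.6 Ω.
Step 4 — Series with input arm Z1: Z_in = Z1 + (Z3 || Z2) = 0 - j3.614 Ω = 3.614∠-90.0° Ω.
Step 5 — Source phasor: V = 6.38∠20.0° V = 5.995 + j2.182 V.
Step 6 — Ohm's law: I = V / Z_total = (5.995 + j2.182) / (0 - j3.614) = -0.6037 + j1.659 A.
Step 7 — Convert to polar: |I| = 1.765 A, ∠I = 110.0°.

I = 1.765∠110.0° A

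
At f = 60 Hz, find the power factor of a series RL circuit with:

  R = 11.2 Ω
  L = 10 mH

Step 1 — Angular frequency: ω = 2π·f = 2π·60 = 377 rad/s.
Step 2 — Component impedances:
  R: Z = R = 11.2 Ω
  L: Z = jωL = j·377·0.01 = 0 + j3.77 Ω
Step 3 — Series combination: Z_total = R + L = 11.2 + j3.77 Ω = 11.82∠18.6° Ω.
Step 4 — Power factor: PF = cos(φ) = Re(Z)/|Z| = 11.2/11.817 = 0.9478.
Step 5 — Type: Im(Z) = 3.77 ⇒ lagging (phase φ = 18.6°).

PF = 0.9478 (lagging, φ = 18.6°)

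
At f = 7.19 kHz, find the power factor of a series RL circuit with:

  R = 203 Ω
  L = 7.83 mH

Step 1 — Angular frequency: ω = 2π·f = 2π·7190 = 4.518e+04 rad/s.
Step 2 — Component impedances:
  R: Z = R = 203 Ω
  L: Z = jωL = j·4.518e+04·0.00783 = 0 + j353.7 Ω
Step 3 — Series combination: Z_total = R + L = 203 + j353.7 Ω = 407.8∠60.1° Ω.
Step 4 — Power factor: PF = cos(φ) = Re(Z)/|Z| = 203/407.84 = 0.4977.
Step 5 — Type: Im(Z) = 353.7 ⇒ lagging (phase φ = 60.1°).

PF = 0.4977 (lagging, φ = 60.1°)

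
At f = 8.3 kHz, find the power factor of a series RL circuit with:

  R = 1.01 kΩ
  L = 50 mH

Step 1 — Angular frequency: ω = 2π·f = 2π·8300 = 5.215e+04 rad/s.
Step 2 — Component impedances:
  R: Z = R = 1010 Ω
  L: Z = jωL = j·5.215e+04·0.05 = 0 + j2608 Ω
Step 3 — Series combination: Z_total = R + L = 1010 + j2608 Ω = 2796∠68.8° Ω.
Step 4 — Power factor: PF = cos(φ) = Re(Z)/|Z| = 1010/2796 = 0.3612.
Step 5 — Type: Im(Z) = 2608 ⇒ lagging (phase φ = 68.8°).

PF = 0.3612 (lagging, φ = 68.8°)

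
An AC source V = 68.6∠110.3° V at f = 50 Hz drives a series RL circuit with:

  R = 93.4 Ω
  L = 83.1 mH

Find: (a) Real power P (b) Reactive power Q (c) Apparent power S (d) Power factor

Step 1 — Angular frequency: ω = 2π·f = 2π·50 = 314.2 rad/s.
Step 2 — Component impedances:
  R: Z = R = 93.4 Ω
  L: Z = jωL = j·314.2·0.0831 = 0 + j26.11 Ω
Step 3 — Series combination: Z_total = R + L = 93.4 + j26.11 Ω = 96.98∠15.6° Ω.
Step 4 — Source phasor: V = 68.6∠110.3° V = -23.8 + j64.34 V.
Step 5 — Current: I = V / Z = -0.05776 + j0.705 A = 0.7074∠94.7° A.
Step 6 — Complex power: S = V·I* = 46.73 + j13.06 VA.
Step 7 — Real power: P = Re(S) = 46.73 W.
Step 8 — Reactive power: Q = Im(S) = 13.06 VAR.
Step 9 — Apparent power: |S| = 48.53 VA.
Step 10 — Power factor: PF = P/|S| = 0.9631 (lagging).

(a) P = 46.73 W  (b) Q = 13.06 VAR  (c) S = 48.53 VA  (d) PF = 0.9631 (lagging)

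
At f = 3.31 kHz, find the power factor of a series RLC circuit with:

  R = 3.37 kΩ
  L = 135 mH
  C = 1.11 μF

Step 1 — Angular frequency: ω = 2π·f = 2π·3310 = 2.08e+04 rad/s.
Step 2 — Component impedances:
  R: Z = R = 3370 Ω
  L: Z = jωL = j·2.08e+04·0.135 = 0 + j2808 Ω
  C: Z = 1/(jωC) = -j/(ω·C) = 0 - j43.32 Ω
Step 3 — Series combination: Z_total = R + L + C = 3370 + j2764 Ω = 4359∠39.4° Ω.
Step 4 — Power factor: PF = cos(φ) = Re(Z)/|Z| = 3370/4358.7 = 0.7732.
Step 5 — Type: Im(Z) = 2764 ⇒ lagging (phase φ = 39.4°).

PF = 0.7732 (lagging, φ = 39.4°)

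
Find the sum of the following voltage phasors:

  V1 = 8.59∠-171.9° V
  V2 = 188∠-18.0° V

Step 1 — Convert each phasor to rectangular form:
  V1 = 8.59·(cos(-171.9°) + j·sin(-171.9°)) = -8.504 - j1.21 V
  V2 = 188·(cos(-18.0°) + j·sin(-18.0°)) = 178.8 - j58.1 V
Step 2 — Sum components: V_total = 170.3 - j59.31 V.
Step 3 — Convert to polar: |V_total| = 180.3 V, ∠V_total = -19.2°.

V_total = 180.3∠-19.2° V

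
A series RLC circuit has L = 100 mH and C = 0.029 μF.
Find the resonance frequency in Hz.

Step 1 — Resonance condition Im(Z)=0 gives ω₀ = 1/√(LC).
Step 2 — ω₀ = 1/√(0.1·2.9e-08) = 1.857e+04 rad/s.
Step 3 — f₀ = ω₀/(2π) = 2955 Hz.

f₀ = 2955 Hz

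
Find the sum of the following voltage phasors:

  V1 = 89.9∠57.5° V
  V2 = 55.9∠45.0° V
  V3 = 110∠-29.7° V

Step 1 — Convert each phasor to rectangular form:
  V1 = 89.9·(cos(57.5°) + j·sin(57.5°)) = 48.3 + j75.82 V
  V2 = 55.9·(cos(45.0°) + j·sin(45.0°)) = 39.53 + j39.53 V
  V3 = 110·(cos(-29.7°) + j·sin(-29.7°)) = 95.55 - j54.5 V
Step 2 — Sum components: V_total = 183.4 + j60.85 V.
Step 3 — Convert to polar: |V_total| = 193.2 V, ∠V_total = 18.4°.

V_total = 193.2∠18.4° V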